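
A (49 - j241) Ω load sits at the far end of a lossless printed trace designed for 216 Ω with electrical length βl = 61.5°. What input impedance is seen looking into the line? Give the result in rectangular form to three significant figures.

tan(βl) = tan(61.5°) = 1.84
Z_in = Z_0·(Z_L + jZ_0·tanβl)/(Z_0 + jZ_L·tanβl)
     = 216·(49 + j157)/(660 + j90.2)

Z_in ≈ 22.6 + j48.2 Ω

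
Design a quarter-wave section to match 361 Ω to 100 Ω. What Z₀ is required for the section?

Z_qwt = √(Z_0·R_L) = √(100 × 361) = √36100

Z_qwt ≈ 190 Ω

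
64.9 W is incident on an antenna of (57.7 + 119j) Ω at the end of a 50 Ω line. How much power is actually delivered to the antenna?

P_delivered ≈ 29.1 W

|Γ| = |(7.7 + j119)/(107.7 + j119)| = 0.743
|Γ|² = 0.552
P_refl = |Γ|²·P_inc = 35.8 W, P_del = (1 − |Γ|²)·P_inc = 29.1 W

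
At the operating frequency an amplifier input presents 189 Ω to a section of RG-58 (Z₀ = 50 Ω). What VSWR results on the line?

Γ = (189 − 50)/(189 + 50) = 0.582
VSWR = (1 + 0.582)/(1 − 0.582)

VSWR ≈ 3.78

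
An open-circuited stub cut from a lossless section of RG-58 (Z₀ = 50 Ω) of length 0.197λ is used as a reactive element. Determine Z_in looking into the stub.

βl = 2π × 0.197 = 70.9°
tan(βl) = 2.89
For an open-circuited stub, Z_in = −jZ_0·cot(βl) = −jZ_0/tan(βl)

Z_in ≈ −j17.3 Ω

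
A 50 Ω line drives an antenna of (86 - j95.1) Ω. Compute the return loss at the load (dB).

RL ≈ 4.25 dB

Γ = (36 − j95.1)/(136 − j95.1), |Γ| = 0.613
RL = −20·log₁₀|Γ| = −20·log₁₀(0.613)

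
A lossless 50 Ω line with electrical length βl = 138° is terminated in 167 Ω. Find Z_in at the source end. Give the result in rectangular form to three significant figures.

Z_in ≈ 30.1 + j45.5 Ω

tan(βl) = tan(138°) = -0.9
Z_in = Z_0·(Z_L + jZ_0·tanβl)/(Z_0 + jZ_L·tanβl)
     = 50·(167 − j45)/(50 − j150)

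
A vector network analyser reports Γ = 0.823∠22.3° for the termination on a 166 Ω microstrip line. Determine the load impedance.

Z_L ≈ 347 + j671 Ω

Z_L = Z_0·(1 + Γ)/(1 − Γ) = 166·(1.76 + j0.312)/(0.239 − j0.312)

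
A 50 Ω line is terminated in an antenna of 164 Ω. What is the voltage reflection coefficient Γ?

Γ = (Z_L − Z_0)/(Z_L + Z_0) = (164 − 50)/(164 + 50) = 114/214

Γ = 0.533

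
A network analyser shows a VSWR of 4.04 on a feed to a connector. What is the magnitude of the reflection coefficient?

|Γ| = (S − 1)/(S + 1) = (4.04 − 1)/(4.04 + 1) = 3.04/5.04

|Γ| ≈ 0.603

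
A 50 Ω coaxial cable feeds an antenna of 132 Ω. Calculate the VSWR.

VSWR ≈ 2.64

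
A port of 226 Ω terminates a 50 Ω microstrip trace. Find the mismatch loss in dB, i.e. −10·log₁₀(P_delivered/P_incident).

Γ = (226 − 50)/(226 + 50) = 0.638
|Γ|² = 0.407, so P_del/P_inc = 1 − |Γ|² = 0.593
ML = −10·log₁₀(1 − |Γ|²)

mismatch loss ≈ 2.27 dB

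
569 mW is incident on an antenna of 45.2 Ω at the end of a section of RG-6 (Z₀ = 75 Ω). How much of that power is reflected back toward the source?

Γ = (45.2 − 75)/(45.2 + 75) = -0.248
|Γ|² = 0.0615
P_refl = |Γ|²·P_inc = 35 mW, P_del = (1 − |Γ|²)·P_inc = 534 mW

P_reflected ≈ 35 mW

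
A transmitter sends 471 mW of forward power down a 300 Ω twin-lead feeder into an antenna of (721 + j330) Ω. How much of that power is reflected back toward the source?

P_reflected ≈ 117 mW

|Γ| = |(421 + j330)/(1021 + j330)| = 0.499
|Γ|² = 0.249
P_refl = |Γ|²·P_inc = 117 mW, P_del = (1 − |Γ|²)·P_inc = 354 mW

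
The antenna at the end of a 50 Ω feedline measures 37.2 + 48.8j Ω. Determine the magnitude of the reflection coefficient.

|Γ| ≈ 0.505

Γ = (Z_L − Z_0)/(Z_L + Z_0) = (-12.8 + j48.8)/(87.2 + j48.8)
|Γ| = 50.5/99.9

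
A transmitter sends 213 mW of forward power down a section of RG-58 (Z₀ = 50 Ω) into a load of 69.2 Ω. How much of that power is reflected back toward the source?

Γ = (69.2 − 50)/(69.2 + 50) = 0.161
|Γ|² = 0.0259
P_refl = |Γ|²·P_inc = 5.53 mW, P_del = (1 − |Γ|²)·P_inc = 207 mW

P_reflected ≈ 5.53 mW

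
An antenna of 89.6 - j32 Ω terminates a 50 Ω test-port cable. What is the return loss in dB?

Γ = (39.6 − j32)/(139.6 − j32), |Γ| = 0.355
RL = −20·log₁₀|Γ| = −20·log₁₀(0.355)

RL ≈ 8.98 dB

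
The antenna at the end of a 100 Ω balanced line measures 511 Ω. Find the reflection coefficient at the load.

Γ = 0.673

Γ = (Z_L − Z_0)/(Z_L + Z_0) = (511 − 100)/(511 + 100) = 411/611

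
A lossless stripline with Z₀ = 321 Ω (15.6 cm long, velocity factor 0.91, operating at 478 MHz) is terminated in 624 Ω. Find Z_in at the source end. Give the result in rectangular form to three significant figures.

λ = v/f = 0.91·c / 478 MHz = 0.571 m
βl = 2π·l/λ = 2π × 0.273 = 98.3°
tan(βl) = tan(98.3°) = -6.83
Z_in = Z_0·(Z_L + jZ_0·tanβl)/(Z_0 + jZ_L·tanβl)
     = 321·(624 − j2190)/(321 − j4260)

Z_in ≈ 168 + j34.4 Ω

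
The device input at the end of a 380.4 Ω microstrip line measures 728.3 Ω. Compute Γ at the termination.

Γ = (Z_L − Z_0)/(Z_L + Z_0) = (728.3 − 380.4)/(728.3 + 380.4) = 347.9/1109

Γ = 0.314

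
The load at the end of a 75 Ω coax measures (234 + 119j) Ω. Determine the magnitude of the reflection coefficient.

|Γ| ≈ 0.6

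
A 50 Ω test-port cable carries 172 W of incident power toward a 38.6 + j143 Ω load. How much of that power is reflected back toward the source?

P_reflected ≈ 125 W

|Γ| = |(-11.4 + j143)/(88.6 + j143)| = 0.853
|Γ|² = 0.727
P_refl = |Γ|²·P_inc = 125 W, P_del = (1 − |Γ|²)·P_inc = 46.9 W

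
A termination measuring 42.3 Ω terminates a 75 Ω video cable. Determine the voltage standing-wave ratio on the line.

VSWR ≈ 1.77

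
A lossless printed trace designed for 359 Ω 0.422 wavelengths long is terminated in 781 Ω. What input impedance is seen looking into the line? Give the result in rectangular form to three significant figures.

βl = 2π × 0.422 = 152°
tan(βl) = tan(152°) = -0.534
Z_in = Z_0·(Z_L + jZ_0·tanβl)/(Z_0 + jZ_L·tanβl)
     = 359·(781 − j192)/(359 − j417)

Z_in ≈ 427 + j305 Ω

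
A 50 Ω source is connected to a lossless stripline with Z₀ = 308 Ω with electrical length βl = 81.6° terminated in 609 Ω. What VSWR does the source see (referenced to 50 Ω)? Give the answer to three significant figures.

tan(βl) = 6.77
Z_in = Z_0·(Z_L + jZ_0·tanβl)/(Z_0 + jZ_L·tanβl) = 158 − j33.7 Ω
Γ_s = (Z_in − Z_s)/(Z_in + Z_s) = (108 − j33.7)/(208 − j33.7), |Γ_s| = 0.537
VSWR = (1 + |Γ_s|)/(1 − |Γ_s|)

VSWR ≈ 3.32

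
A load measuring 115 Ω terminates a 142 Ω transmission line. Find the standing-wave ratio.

VSWR ≈ 1.23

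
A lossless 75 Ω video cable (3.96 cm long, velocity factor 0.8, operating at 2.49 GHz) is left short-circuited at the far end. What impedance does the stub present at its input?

λ = v/f = 0.8·c / 2.49 GHz = 0.0964 m
βl = 2π·l/λ = 2π × 0.411 = 148°
tan(βl) = -0.627
For a short-circuited stub, Z_in = jZ_0·tan(βl)

Z_in ≈ −j47 Ω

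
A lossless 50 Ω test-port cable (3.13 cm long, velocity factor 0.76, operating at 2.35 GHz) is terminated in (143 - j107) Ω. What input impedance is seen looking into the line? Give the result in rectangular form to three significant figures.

λ = v/f = 0.76·c / 2.35 GHz = 0.097 m
βl = 2π·l/λ = 2π × 0.323 = 116°
tan(βl) = tan(116°) = -2.04
Z_in = Z_0·(Z_L + jZ_0·tanβl)/(Z_0 + jZ_L·tanβl)
     = 50·(143 − j209)/(-168 − j291)

Z_in ≈ 16.3 + j33.9 Ω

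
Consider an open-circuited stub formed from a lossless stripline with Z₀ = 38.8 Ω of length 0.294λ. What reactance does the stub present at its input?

X_in ≈ 11 Ω (inductive)

βl = 2π × 0.294 = 106°
tan(βl) = -3.52
For an open-circuited stub, Z_in = −jZ_0·cot(βl) = −jZ_0/tan(βl)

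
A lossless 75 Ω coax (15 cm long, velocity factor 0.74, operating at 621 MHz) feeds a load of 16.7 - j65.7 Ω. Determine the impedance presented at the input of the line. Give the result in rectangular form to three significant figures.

Z_in ≈ 77.6 − j189 Ω

λ = v/f = 0.74·c / 621 MHz = 0.357 m
βl = 2π·l/λ = 2π × 0.42 = 151°
tan(βl) = tan(151°) = -0.553
Z_in = Z_0·(Z_L + jZ_0·tanβl)/(Z_0 + jZ_L·tanβl)
     = 75·(16.7 − j107)/(38.7 − j9.24)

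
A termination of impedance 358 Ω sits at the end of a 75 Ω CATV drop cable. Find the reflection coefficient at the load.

Γ = (Z_L − Z_0)/(Z_L + Z_0) = (358 − 75)/(358 + 75) = 283/433

Γ = 0.654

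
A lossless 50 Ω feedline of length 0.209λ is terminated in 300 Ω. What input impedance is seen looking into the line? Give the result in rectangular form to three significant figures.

Z_in ≈ 8.89 − j12.8 Ω

βl = 2π × 0.209 = 75.2°
tan(βl) = tan(75.2°) = 3.8
Z_in = Z_0·(Z_L + jZ_0·tanβl)/(Z_0 + jZ_L·tanβl)
     = 50·(300 + j190)/(50 + j1140)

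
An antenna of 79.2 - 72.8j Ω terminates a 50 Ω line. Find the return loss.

Γ = (29.2 − j72.8)/(129.2 − j72.8), |Γ| = 0.529
RL = −20·log₁₀|Γ| = −20·log₁₀(0.529)

RL ≈ 5.53 dB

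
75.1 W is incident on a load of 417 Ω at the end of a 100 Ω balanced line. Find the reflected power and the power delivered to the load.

P_reflected ≈ 28.2 W; P_delivered ≈ 46.9 W

Γ = (417 − 100)/(417 + 100) = 0.613
|Γ|² = 0.376
P_refl = |Γ|²·P_inc = 28.2 W, P_del = (1 − |Γ|²)·P_inc = 46.9 W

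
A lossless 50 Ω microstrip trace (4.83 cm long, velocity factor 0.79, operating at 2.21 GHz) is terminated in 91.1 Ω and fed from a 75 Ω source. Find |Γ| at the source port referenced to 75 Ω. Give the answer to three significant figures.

|Γ| ≈ 0.182

λ = v/f = 0.79·c / 2.21 GHz = 0.107 m
βl = 2π·l/λ = 2π × 0.45 = 162°
tan(βl) = -0.322
Z_in = Z_0·(Z_L + jZ_0·tanβl)/(Z_0 + jZ_L·tanβl) = 74.8 + j27.8 Ω
Γ_s = (Z_in − Z_s)/(Z_in + Z_s) = (-0.215 + j27.8)/(150 + j27.8), |Γ_s| = 0.182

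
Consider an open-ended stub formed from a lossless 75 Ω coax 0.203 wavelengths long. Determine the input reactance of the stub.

βl = 2π × 0.203 = 73.1°
tan(βl) = 3.29
For an open-ended stub, Z_in = −jZ_0·cot(βl) = −jZ_0/tan(βl)

X_in ≈ -22.8 Ω (capacitive)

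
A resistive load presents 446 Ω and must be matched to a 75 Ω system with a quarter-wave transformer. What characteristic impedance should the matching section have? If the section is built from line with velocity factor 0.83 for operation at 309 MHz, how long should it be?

Z_qwt ≈ 183 Ω; length ≈ 20.1 cm

Z_qwt = √(Z_0·R_L) = √(75 × 446) = √33450
λ = 0.83·c/f = 0.806 m, so l = λ/4 = 0.201 m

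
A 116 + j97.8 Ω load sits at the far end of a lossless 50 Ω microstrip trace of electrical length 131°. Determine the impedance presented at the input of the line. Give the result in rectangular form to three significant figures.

Z_in ≈ 15.2 + j24.9 Ω

tan(βl) = tan(131°) = -1.15
Z_in = Z_0·(Z_L + jZ_0·tanβl)/(Z_0 + jZ_L·tanβl)
     = 50·(116 + j40.3)/(163 − j133)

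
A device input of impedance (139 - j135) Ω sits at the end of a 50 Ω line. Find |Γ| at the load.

|Γ| ≈ 0.696

Γ = (Z_L − Z_0)/(Z_L + Z_0) = (89 − j135)/(189 − j135)
|Γ| = 162/232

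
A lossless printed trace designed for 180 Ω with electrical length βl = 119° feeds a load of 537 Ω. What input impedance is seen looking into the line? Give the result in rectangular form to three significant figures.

Z_in ≈ 76.2 + j85.6 Ω

tan(βl) = tan(119°) = -1.8
Z_in = Z_0·(Z_L + jZ_0·tanβl)/(Z_0 + jZ_L·tanβl)
     = 180·(537 − j325)/(180 − j969)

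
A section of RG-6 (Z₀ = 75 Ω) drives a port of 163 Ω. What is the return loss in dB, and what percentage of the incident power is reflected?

RL ≈ 8.64 dB; 13.7% of incident power reflected

Γ = (163 − 75)/(163 + 75) = 0.37
RL = −20·log₁₀(0.37) = 8.64 dB
P_refl/P_inc = |Γ|² = 0.137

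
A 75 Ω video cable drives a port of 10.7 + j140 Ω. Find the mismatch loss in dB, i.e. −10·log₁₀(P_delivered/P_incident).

mismatch loss ≈ 9.24 dB

Γ = (-64.3 + j140)/(85.7 + j140), |Γ| = 0.939
|Γ|² = 0.881, so P_del/P_inc = 1 − |Γ|² = 0.119
ML = −10·log₁₀(1 − |Γ|²)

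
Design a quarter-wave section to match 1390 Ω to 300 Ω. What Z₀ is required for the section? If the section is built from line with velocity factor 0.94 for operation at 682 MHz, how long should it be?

Z_qwt ≈ 646 Ω; length ≈ 10.3 cm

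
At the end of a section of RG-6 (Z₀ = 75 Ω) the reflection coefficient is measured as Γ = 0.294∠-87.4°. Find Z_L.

Z_L = Z_0·(1 + Γ)/(1 − Γ) = 75·(1.01 − j0.294)/(0.987 + j0.294)

Z_L ≈ 64.7 − j41.6 Ω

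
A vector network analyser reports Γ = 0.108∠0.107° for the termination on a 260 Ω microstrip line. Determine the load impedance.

Z_L = Z_0·(1 + Γ)/(1 − Γ) = 260·(1.11 + j0.000202)/(0.892 − j0.000202)

Z_L ≈ 323 + j0.132 Ω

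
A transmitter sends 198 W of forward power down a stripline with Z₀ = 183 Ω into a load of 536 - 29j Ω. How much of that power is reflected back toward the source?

P_reflected ≈ 48 W

|Γ| = |(353 − j29)/(719 − j29)| = 0.492
|Γ|² = 0.242
P_refl = |Γ|²·P_inc = 48 W, P_del = (1 − |Γ|²)·P_inc = 150 W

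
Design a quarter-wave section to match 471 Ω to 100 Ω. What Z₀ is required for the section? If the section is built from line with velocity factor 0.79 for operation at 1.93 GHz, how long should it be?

Z_qwt ≈ 217 Ω; length ≈ 3.07 cm

Z_qwt = √(Z_0·R_L) = √(100 × 471) = √47100
λ = 0.79·c/f = 0.123 m, so l = λ/4 = 0.0307 m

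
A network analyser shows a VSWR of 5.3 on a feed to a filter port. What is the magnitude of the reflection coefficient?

|Γ| ≈ 0.683

|Γ| = (S − 1)/(S + 1) = (5.3 − 1)/(5.3 + 1) = 4.3/6.3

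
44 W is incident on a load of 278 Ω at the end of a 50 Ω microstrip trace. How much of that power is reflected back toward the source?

Γ = (278 − 50)/(278 + 50) = 0.695
|Γ|² = 0.483
P_refl = |Γ|²·P_inc = 21.3 W, P_del = (1 − |Γ|²)·P_inc = 22.7 W

P_reflected ≈ 21.3 W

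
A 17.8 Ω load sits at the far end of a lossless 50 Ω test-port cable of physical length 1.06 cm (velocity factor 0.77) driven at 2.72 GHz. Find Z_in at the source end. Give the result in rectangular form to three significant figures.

Z_in ≈ 31.5 + j38.7 Ω

λ = v/f = 0.77·c / 2.72 GHz = 0.0849 m
βl = 2π·l/λ = 2π × 0.125 = 44.9°
tan(βl) = tan(44.9°) = 0.998
Z_in = Z_0·(Z_L + jZ_0·tanβl)/(Z_0 + jZ_L·tanβl)
     = 50·(17.8 + j49.9)/(50 + j17.8)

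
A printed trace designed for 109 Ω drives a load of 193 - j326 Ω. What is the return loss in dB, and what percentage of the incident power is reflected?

Γ = (84 − j326)/(302 − j326), |Γ| = 0.758
RL = −20·log₁₀(0.758) = 2.41 dB
P_refl/P_inc = |Γ|² = 0.574

RL ≈ 2.41 dB; 57.4% of incident power reflected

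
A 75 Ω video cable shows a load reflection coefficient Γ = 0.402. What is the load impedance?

Z_L ≈ 176 Ω

Z_L = Z_0·(1 + Γ)/(1 − Γ) = 75·(1.4)/(0.598)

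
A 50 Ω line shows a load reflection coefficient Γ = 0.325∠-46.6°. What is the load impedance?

Z_L = Z_0·(1 + Γ)/(1 − Γ) = 50·(1.22 − j0.236)/(0.777 + j0.236)

Z_L ≈ 67.9 − j35.8 Ω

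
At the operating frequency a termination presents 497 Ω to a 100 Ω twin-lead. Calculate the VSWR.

VSWR ≈ 4.97

For a purely resistive load, VSWR = R_L/Z_0 or Z_0/R_L (whichever > 1) = 497/100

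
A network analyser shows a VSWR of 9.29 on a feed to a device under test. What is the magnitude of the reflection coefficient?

|Γ| = (S − 1)/(S + 1) = (9.29 − 1)/(9.29 + 1) = 8.29/10.3

|Γ| ≈ 0.806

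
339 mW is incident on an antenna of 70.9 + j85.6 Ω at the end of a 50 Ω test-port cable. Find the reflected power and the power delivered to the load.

P_reflected ≈ 120 mW; P_delivered ≈ 219 mW

|Γ| = |(20.9 + j85.6)/(120.9 + j85.6)| = 0.595
|Γ|² = 0.354
P_refl = |Γ|²·P_inc = 120 mW, P_del = (1 − |Γ|²)·P_inc = 219 mW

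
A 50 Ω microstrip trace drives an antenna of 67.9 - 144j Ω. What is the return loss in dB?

Γ = (17.9 − j144)/(117.9 − j144), |Γ| = 0.78
RL = −20·log₁₀|Γ| = −20·log₁₀(0.78)

RL ≈ 2.16 dB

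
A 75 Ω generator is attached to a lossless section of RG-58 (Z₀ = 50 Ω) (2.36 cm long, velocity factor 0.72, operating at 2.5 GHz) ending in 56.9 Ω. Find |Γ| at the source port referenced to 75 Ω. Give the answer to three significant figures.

λ = v/f = 0.72·c / 2.5 GHz = 0.0864 m
βl = 2π·l/λ = 2π × 0.273 = 98.3°
tan(βl) = -6.83
Z_in = Z_0·(Z_L + jZ_0·tanβl)/(Z_0 + jZ_L·tanβl) = 44.1 + j1.64 Ω
Γ_s = (Z_in − Z_s)/(Z_in + Z_s) = (-30.9 + j1.64)/(119 + j1.64), |Γ_s| = 0.259

|Γ| ≈ 0.259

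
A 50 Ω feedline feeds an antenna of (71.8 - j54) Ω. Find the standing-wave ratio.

Γ = (Z_L − Z_0)/(Z_L + Z_0) = (21.8 − j54)/(121.8 − j54)
|Γ| = 58.2/133 = 0.437
VSWR = (1 + |Γ|)/(1 − |Γ|) = 1.44/0.563

VSWR ≈ 2.55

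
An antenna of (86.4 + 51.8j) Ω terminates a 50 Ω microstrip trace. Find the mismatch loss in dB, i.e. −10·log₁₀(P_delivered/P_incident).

Γ = (36.4 + j51.8)/(136.4 + j51.8), |Γ| = 0.434
|Γ|² = 0.188, so P_del/P_inc = 1 − |Γ|² = 0.812
ML = −10·log₁₀(1 − |Γ|²)

mismatch loss ≈ 0.906 dB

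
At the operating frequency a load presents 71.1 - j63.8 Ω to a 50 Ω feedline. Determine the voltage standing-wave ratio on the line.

VSWR ≈ 2.93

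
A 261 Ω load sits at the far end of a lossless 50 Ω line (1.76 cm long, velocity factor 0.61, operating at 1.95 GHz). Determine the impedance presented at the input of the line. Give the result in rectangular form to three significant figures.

Z_in ≈ 11.1 − j19.8 Ω

λ = v/f = 0.61·c / 1.95 GHz = 0.0938 m
βl = 2π·l/λ = 2π × 0.188 = 67.5°
tan(βl) = tan(67.5°) = 2.42
Z_in = Z_0·(Z_L + jZ_0·tanβl)/(Z_0 + jZ_L·tanβl)
     = 50·(261 + j121)/(50 + j631)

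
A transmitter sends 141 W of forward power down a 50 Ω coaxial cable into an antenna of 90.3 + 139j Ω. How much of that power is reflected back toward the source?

P_reflected ≈ 75.7 W

|Γ| = |(40.3 + j139)/(140.3 + j139)| = 0.733
|Γ|² = 0.537
P_refl = |Γ|²·P_inc = 75.7 W, P_del = (1 − |Γ|²)·P_inc = 65.3 W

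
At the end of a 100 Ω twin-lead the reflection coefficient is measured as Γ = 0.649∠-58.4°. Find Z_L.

Z_L ≈ 78.1 − j149 Ω

Z_L = Z_0·(1 + Γ)/(1 − Γ) = 100·(1.34 − j0.553)/(0.66 + j0.553)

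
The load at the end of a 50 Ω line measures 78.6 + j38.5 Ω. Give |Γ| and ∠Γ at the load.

Γ ≈ 0.357 ∠ 36.7°

Γ = (Z_L − Z_0)/(Z_L + Z_0) = (28.6 + j38.5)/(128.6 + j38.5)
|Γ| = 48/134 = 0.357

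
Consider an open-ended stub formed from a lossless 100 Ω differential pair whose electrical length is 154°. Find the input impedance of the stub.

tan(βl) = -0.488
For an open-ended stub, Z_in = −jZ_0·cot(βl) = −jZ_0/tan(βl)

Z_in ≈ +j205 Ω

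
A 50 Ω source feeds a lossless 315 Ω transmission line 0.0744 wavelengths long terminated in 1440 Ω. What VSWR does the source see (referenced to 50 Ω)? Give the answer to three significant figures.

βl = 2π × 0.0744 = 26.8°
tan(βl) = 0.505
Z_in = Z_0·(Z_L + jZ_0·tanβl)/(Z_0 + jZ_L·tanβl) = 286 − j500 Ω
Γ_s = (Z_in − Z_s)/(Z_in + Z_s) = (236 − j500)/(336 − j500), |Γ_s| = 0.918
VSWR = (1 + |Γ_s|)/(1 − |Γ_s|)

VSWR ≈ 23.4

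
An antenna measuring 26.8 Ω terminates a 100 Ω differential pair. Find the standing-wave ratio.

VSWR ≈ 3.73

For a purely resistive load, VSWR = R_L/Z_0 or Z_0/R_L (whichever > 1) = 100/26.8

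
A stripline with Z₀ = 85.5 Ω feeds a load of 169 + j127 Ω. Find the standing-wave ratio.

Γ = (Z_L − Z_0)/(Z_L + Z_0) = (83.5 + j127)/(254.5 + j127)
|Γ| = 152/284 = 0.534
VSWR = (1 + |Γ|)/(1 − |Γ|) = 1.53/0.466

VSWR ≈ 3.3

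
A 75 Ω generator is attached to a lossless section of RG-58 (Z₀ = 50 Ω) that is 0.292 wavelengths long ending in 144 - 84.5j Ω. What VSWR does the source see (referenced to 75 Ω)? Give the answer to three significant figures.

VSWR ≈ 5.41

βl = 2π × 0.292 = 105°
tan(βl) = -3.7
Z_in = Z_0·(Z_L + jZ_0·tanβl)/(Z_0 + jZ_L·tanβl) = 15 + j20.9 Ω
Γ_s = (Z_in − Z_s)/(Z_in + Z_s) = (-60 + j20.9)/(90 + j20.9), |Γ_s| = 0.688
VSWR = (1 + |Γ_s|)/(1 − |Γ_s|)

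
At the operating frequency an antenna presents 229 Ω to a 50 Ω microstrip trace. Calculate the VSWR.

Γ = (229 − 50)/(229 + 50) = 0.642
VSWR = (1 + 0.642)/(1 − 0.642)

VSWR ≈ 4.58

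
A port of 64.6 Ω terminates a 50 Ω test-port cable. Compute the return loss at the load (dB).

Γ = (64.6 − 50)/(64.6 + 50) = 0.127
RL = −20·log₁₀|Γ| = −20·log₁₀(0.127)

RL ≈ 17.9 dB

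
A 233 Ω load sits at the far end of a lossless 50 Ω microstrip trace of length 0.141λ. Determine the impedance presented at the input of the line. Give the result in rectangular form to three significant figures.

βl = 2π × 0.141 = 50.8°
tan(βl) = tan(50.8°) = 1.22
Z_in = Z_0·(Z_L + jZ_0·tanβl)/(Z_0 + jZ_L·tanβl)
     = 50·(233 + j61.2)/(50 + j285)

Z_in ≈ 17.4 − j37.8 Ω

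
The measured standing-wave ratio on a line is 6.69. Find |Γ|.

|Γ| = (S − 1)/(S + 1) = (6.69 − 1)/(6.69 + 1) = 5.69/7.69

|Γ| ≈ 0.74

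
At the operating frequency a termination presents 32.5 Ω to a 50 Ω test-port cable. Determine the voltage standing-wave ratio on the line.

VSWR ≈ 1.54

Γ = (32.5 − 50)/(32.5 + 50) = -0.212
VSWR = (1 + 0.212)/(1 − 0.212)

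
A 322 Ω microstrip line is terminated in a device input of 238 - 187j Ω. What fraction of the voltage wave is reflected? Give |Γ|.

Γ = (Z_L − Z_0)/(Z_L + Z_0) = (-84 − j187)/(560 − j187)
|Γ| = 205/590

|Γ| ≈ 0.347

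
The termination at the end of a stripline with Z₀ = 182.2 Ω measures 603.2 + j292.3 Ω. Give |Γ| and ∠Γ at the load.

Γ ≈ 0.612 ∠ 14.4°

Γ = (Z_L − Z_0)/(Z_L + Z_0) = (421 + j292.3)/(785.4 + j292.3)
|Γ| = 513/838 = 0.612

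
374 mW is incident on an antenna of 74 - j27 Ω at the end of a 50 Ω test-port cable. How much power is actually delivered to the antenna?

|Γ| = |(24 − j27)/(124 − j27)| = 0.285
|Γ|² = 0.081
P_refl = |Γ|²·P_inc = 30.3 mW, P_del = (1 − |Γ|²)·P_inc = 344 mW

P_delivered ≈ 344 mW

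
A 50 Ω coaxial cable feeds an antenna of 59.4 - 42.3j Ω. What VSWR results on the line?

VSWR ≈ 2.17

Γ = (Z_L − Z_0)/(Z_L + Z_0) = (9.4 − j42.3)/(109.4 − j42.3)
|Γ| = 43.3/117 = 0.369
VSWR = (1 + |Γ|)/(1 − |Γ|) = 1.37/0.631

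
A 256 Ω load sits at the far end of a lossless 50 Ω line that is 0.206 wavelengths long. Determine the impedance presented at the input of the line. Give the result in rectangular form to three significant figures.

βl = 2π × 0.206 = 74.2°
tan(βl) = tan(74.2°) = 3.52
Z_in = Z_0·(Z_L + jZ_0·tanβl)/(Z_0 + jZ_L·tanβl)
     = 50·(256 + j176)/(50 + j902)

Z_in ≈ 10.5 − j13.6 Ω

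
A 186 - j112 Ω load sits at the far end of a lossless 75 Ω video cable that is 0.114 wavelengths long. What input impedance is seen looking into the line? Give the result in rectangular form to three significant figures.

Z_in ≈ 32.9 − j51.2 Ω

βl = 2π × 0.114 = 41°
tan(βl) = tan(41°) = 0.871
Z_in = Z_0·(Z_L + jZ_0·tanβl)/(Z_0 + jZ_L·tanβl)
     = 75·(186 − j46.7)/(172 + j162)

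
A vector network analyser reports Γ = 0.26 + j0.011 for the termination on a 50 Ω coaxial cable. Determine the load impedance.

Z_L ≈ 85.1 + j2.01 Ω

Z_L = Z_0·(1 + Γ)/(1 − Γ) = 50·(1.26 + j0.011)/(0.74 − j0.011)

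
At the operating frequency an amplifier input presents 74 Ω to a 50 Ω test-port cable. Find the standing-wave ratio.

VSWR ≈ 1.48

Γ = (74 − 50)/(74 + 50) = 0.194
VSWR = (1 + 0.194)/(1 − 0.194)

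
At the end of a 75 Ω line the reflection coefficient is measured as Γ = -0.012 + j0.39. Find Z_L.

Z_L = Z_0·(1 + Γ)/(1 − Γ) = 75·(0.988 + j0.39)/(1.01 − j0.39)

Z_L ≈ 54.1 + j49.7 Ω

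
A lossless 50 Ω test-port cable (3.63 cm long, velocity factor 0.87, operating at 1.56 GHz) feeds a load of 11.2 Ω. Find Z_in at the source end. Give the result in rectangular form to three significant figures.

Z_in ≈ 124 + j106 Ω

λ = v/f = 0.87·c / 1.56 GHz = 0.167 m
βl = 2π·l/λ = 2π × 0.217 = 78.1°
tan(βl) = tan(78.1°) = 4.75
Z_in = Z_0·(Z_L + jZ_0·tanβl)/(Z_0 + jZ_L·tanβl)
     = 50·(11.2 + j237)/(50 + j53.2)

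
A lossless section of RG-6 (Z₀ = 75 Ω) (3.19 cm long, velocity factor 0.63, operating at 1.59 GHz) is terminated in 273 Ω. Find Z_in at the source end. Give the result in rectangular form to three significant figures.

Z_in ≈ 20.9 + j8.03 Ω

λ = v/f = 0.63·c / 1.59 GHz = 0.119 m
βl = 2π·l/λ = 2π × 0.268 = 96.6°
tan(βl) = tan(96.6°) = -8.63
Z_in = Z_0·(Z_L + jZ_0·tanβl)/(Z_0 + jZ_L·tanβl)
     = 75·(273 − j647)/(75 − j2360)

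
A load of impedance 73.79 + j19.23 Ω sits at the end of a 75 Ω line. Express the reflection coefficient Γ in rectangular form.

Γ ≈ 0.00843 + j0.128

Γ = (Z_L − Z_0)/(Z_L + Z_0) = (-1.21 + j19.23)/(148.8 + j19.23)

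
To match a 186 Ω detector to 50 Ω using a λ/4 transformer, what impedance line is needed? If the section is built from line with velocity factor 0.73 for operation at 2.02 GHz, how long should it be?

Z_qwt ≈ 96.4 Ω; length ≈ 2.71 cm

Z_qwt = √(Z_0·R_L) = √(50 × 186) = √9300
λ = 0.73·c/f = 0.108 m, so l = λ/4 = 0.0271 m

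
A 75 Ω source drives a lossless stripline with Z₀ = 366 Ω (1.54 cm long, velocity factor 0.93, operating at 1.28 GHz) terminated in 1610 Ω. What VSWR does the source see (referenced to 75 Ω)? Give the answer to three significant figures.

VSWR ≈ 17.9

λ = v/f = 0.93·c / 1.28 GHz = 0.218 m
βl = 2π·l/λ = 2π × 0.0707 = 25.4°
tan(βl) = 0.476
Z_in = Z_0·(Z_L + jZ_0·tanβl)/(Z_0 + jZ_L·tanβl) = 367 − j594 Ω
Γ_s = (Z_in − Z_s)/(Z_in + Z_s) = (292 − j594)/(442 − j594), |Γ_s| = 0.894
VSWR = (1 + |Γ_s|)/(1 − |Γ_s|)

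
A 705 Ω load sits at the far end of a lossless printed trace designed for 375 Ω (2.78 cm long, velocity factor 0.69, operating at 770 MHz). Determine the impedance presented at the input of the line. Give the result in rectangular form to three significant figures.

Z_in ≈ 366 − j238 Ω

λ = v/f = 0.69·c / 770 MHz = 0.269 m
βl = 2π·l/λ = 2π × 0.103 = 37.2°
tan(βl) = tan(37.2°) = 0.76
Z_in = Z_0·(Z_L + jZ_0·tanβl)/(Z_0 + jZ_L·tanβl)
     = 375·(705 + j285)/(375 + j536)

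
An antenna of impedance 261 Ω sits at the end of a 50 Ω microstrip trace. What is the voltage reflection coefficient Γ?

Γ = (Z_L − Z_0)/(Z_L + Z_0) = (261 − 50)/(261 + 50) = 211/311

Γ = 0.678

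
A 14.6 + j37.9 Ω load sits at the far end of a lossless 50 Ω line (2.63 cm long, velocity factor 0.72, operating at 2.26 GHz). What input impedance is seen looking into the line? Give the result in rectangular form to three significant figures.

λ = v/f = 0.72·c / 2.26 GHz = 0.0956 m
βl = 2π·l/λ = 2π × 0.275 = 99.1°
tan(βl) = tan(99.1°) = -6.27
Z_in = Z_0·(Z_L + jZ_0·tanβl)/(Z_0 + jZ_L·tanβl)
     = 50·(14.6 − j276)/(288 − j91.5)

Z_in ≈ 16.1 − j42.8 Ω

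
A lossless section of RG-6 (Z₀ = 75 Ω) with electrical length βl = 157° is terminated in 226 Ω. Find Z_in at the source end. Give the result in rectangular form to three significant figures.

tan(βl) = tan(157°) = -0.424
Z_in = Z_0·(Z_L + jZ_0·tanβl)/(Z_0 + jZ_L·tanβl)
     = 75·(226 − j31.8)/(75 − j95.9)

Z_in ≈ 101 + j97.6 Ω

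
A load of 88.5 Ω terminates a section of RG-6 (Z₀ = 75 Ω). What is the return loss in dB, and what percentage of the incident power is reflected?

Γ = (88.5 − 75)/(88.5 + 75) = 0.0826
RL = −20·log₁₀(0.0826) = 21.7 dB
P_refl/P_inc = |Γ|² = 0.00682

RL ≈ 21.7 dB; 0.682% of incident power reflected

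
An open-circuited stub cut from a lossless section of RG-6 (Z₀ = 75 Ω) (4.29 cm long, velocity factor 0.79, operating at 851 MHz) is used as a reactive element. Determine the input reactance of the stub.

λ = v/f = 0.79·c / 851 MHz = 0.278 m
βl = 2π·l/λ = 2π × 0.154 = 55.5°
tan(βl) = 1.45
For an open-circuited stub, Z_in = −jZ_0·cot(βl) = −jZ_0/tan(βl)

X_in ≈ -51.6 Ω (capacitive)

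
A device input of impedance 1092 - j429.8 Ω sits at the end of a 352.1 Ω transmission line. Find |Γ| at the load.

Γ = (Z_L − Z_0)/(Z_L + Z_0) = (739.9 − j429.8)/(1444 − j429.8)
|Γ| = 856/1510

|Γ| ≈ 0.568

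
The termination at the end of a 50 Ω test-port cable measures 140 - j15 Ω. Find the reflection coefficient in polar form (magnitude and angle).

Γ ≈ 0.479 ∠ -4.95°

Γ = (Z_L − Z_0)/(Z_L + Z_0) = (90 − j15)/(190 − j15)
|Γ| = 91.2/191 = 0.479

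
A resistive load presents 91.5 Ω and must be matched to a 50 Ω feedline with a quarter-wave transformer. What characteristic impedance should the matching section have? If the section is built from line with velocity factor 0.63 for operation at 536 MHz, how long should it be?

Z_qwt = √(Z_0·R_L) = √(50 × 91.5) = √4575
λ = 0.63·c/f = 0.353 m, so l = λ/4 = 0.0882 m

Z_qwt ≈ 67.6 Ω; length ≈ 8.82 cm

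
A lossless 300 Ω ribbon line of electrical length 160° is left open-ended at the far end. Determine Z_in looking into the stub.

tan(βl) = -0.364
For an open-ended stub, Z_in = −jZ_0·cot(βl) = −jZ_0/tan(βl)

Z_in ≈ +j824 Ω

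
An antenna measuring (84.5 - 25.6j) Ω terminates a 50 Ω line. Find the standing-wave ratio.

VSWR ≈ 1.91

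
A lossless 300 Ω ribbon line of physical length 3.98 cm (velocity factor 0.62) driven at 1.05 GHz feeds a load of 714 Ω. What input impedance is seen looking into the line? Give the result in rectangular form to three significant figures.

λ = v/f = 0.62·c / 1.05 GHz = 0.177 m
βl = 2π·l/λ = 2π × 0.225 = 80.9°
tan(βl) = tan(80.9°) = 6.23
Z_in = Z_0·(Z_L + jZ_0·tanβl)/(Z_0 + jZ_L·tanβl)
     = 300·(714 + j1870)/(300 + j4450)

Z_in ≈ 129 − j39.5 Ω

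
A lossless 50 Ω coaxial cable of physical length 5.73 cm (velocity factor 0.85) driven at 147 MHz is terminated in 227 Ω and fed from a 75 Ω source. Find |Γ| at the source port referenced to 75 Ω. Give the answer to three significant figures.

|Γ| ≈ 0.523

λ = v/f = 0.85·c / 147 MHz = 1.73 m
βl = 2π·l/λ = 2π × 0.033 = 11.9°
tan(βl) = 0.211
Z_in = Z_0·(Z_L + jZ_0·tanβl)/(Z_0 + jZ_L·tanβl) = 124 − j108 Ω
Γ_s = (Z_in − Z_s)/(Z_in + Z_s) = (48.9 − j108)/(199 − j108), |Γ_s| = 0.523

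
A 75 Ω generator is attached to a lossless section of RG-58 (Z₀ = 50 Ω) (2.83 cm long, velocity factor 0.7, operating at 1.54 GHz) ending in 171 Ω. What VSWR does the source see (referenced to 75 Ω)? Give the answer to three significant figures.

VSWR ≈ 4.94

λ = v/f = 0.7·c / 1.54 GHz = 0.136 m
βl = 2π·l/λ = 2π × 0.208 = 74.7°
tan(βl) = 3.66
Z_in = Z_0·(Z_L + jZ_0·tanβl)/(Z_0 + jZ_L·tanβl) = 15.6 − j12.4 Ω
Γ_s = (Z_in − Z_s)/(Z_in + Z_s) = (-59.4 − j12.4)/(90.6 − j12.4), |Γ_s| = 0.663
VSWR = (1 + |Γ_s|)/(1 − |Γ_s|)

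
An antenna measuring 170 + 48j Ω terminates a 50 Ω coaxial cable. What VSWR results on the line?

VSWR ≈ 3.69

Γ = (Z_L − Z_0)/(Z_L + Z_0) = (120 + j48)/(220 + j48)
|Γ| = 129/225 = 0.574
VSWR = (1 + |Γ|)/(1 − |Γ|) = 1.57/0.426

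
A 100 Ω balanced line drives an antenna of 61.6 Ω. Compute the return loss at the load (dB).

RL ≈ 12.5 dB

Γ = (61.6 − 100)/(61.6 + 100) = -0.238
RL = −20·log₁₀|Γ| = −20·log₁₀(0.238)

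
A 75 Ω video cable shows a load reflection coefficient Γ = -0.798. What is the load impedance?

Z_L ≈ 8.43 Ω

Z_L = Z_0·(1 + Γ)/(1 − Γ) = 75·(0.202)/(1.8)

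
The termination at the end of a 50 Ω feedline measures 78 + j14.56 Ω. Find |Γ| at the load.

Γ = (Z_L − Z_0)/(Z_L + Z_0) = (28 + j14.56)/(128 + j14.56)
|Γ| = 31.6/129

|Γ| ≈ 0.245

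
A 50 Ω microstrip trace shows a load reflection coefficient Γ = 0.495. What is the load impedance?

Z_L = Z_0·(1 + Γ)/(1 − Γ) = 50·(1.5)/(0.505)

Z_L ≈ 148 Ω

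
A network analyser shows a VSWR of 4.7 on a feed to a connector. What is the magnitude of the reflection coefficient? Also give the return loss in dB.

|Γ| = (S − 1)/(S + 1) = (4.7 − 1)/(4.7 + 1) = 3.7/5.7
RL = −20·log₁₀|Γ| = −20·log₁₀(0.649)

|Γ| ≈ 0.649; return loss ≈ 3.75 dB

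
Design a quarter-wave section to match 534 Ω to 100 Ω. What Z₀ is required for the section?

Z_qwt ≈ 231 Ω

Z_qwt = √(Z_0·R_L) = √(100 × 534) = √53400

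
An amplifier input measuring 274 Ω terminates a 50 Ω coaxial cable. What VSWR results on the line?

VSWR ≈ 5.48

Γ = (274 − 50)/(274 + 50) = 0.691
VSWR = (1 + 0.691)/(1 − 0.691)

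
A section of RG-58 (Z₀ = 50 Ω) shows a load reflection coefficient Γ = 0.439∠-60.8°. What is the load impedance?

Z_L ≈ 52.8 − j50.1 Ω

Z_L = Z_0·(1 + Γ)/(1 − Γ) = 50·(1.21 − j0.383)/(0.786 + j0.383)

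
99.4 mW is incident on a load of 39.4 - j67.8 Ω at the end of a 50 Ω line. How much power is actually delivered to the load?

P_delivered ≈ 62.2 mW

|Γ| = |(-10.6 − j67.8)/(89.4 − j67.8)| = 0.612
|Γ|² = 0.374
P_refl = |Γ|²·P_inc = 37.2 mW, P_del = (1 − |Γ|²)·P_inc = 62.2 mW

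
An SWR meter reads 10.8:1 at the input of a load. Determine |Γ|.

|Γ| ≈ 0.831

|Γ| = (S − 1)/(S + 1) = (10.8 − 1)/(10.8 + 1) = 9.8/11.8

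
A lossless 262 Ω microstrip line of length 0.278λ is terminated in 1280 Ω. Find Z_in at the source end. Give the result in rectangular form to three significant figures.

Z_in ≈ 55.2 + j44.6 Ω

βl = 2π × 0.278 = 100°
tan(βl) = tan(100°) = -5.63
Z_in = Z_0·(Z_L + jZ_0·tanβl)/(Z_0 + jZ_L·tanβl)
     = 262·(1280 − j1470)/(262 − j7200)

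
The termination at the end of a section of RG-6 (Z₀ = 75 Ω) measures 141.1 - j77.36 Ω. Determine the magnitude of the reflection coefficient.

|Γ| ≈ 0.443

Γ = (Z_L − Z_0)/(Z_L + Z_0) = (66.1 − j77.36)/(216.1 − j77.36)
|Γ| = 102/230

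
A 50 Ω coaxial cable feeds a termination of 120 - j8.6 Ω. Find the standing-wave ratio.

VSWR ≈ 2.41

Γ = (Z_L − Z_0)/(Z_L + Z_0) = (70 − j8.6)/(170 − j8.6)
|Γ| = 70.5/170 = 0.414
VSWR = (1 + |Γ|)/(1 − |Γ|) = 1.41/0.586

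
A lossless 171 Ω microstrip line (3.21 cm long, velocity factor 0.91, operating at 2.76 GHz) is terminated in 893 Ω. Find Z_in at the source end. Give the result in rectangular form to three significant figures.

λ = v/f = 0.91·c / 2.76 GHz = 0.0989 m
βl = 2π·l/λ = 2π × 0.325 = 117°
tan(βl) = tan(117°) = -1.98
Z_in = Z_0·(Z_L + jZ_0·tanβl)/(Z_0 + jZ_L·tanβl)
     = 171·(893 − j338)/(171 − j1770)

Z_in ≈ 40.7 + j82.5 Ω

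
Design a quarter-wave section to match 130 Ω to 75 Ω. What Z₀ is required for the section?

Z_qwt ≈ 98.7 Ω

Z_qwt = √(Z_0·R_L) = √(75 × 130) = √9750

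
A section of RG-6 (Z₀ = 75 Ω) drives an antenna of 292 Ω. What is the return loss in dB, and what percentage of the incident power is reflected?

Γ = (292 − 75)/(292 + 75) = 0.591
RL = −20·log₁₀(0.591) = 4.56 dB
P_refl/P_inc = |Γ|² = 0.35

RL ≈ 4.56 dB; 35% of incident power reflected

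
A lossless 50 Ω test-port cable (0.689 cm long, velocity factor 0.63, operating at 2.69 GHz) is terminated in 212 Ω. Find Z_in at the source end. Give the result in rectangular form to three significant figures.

Z_in ≈ 31.8 − j60 Ω

λ = v/f = 0.63·c / 2.69 GHz = 0.0703 m
βl = 2π·l/λ = 2π × 0.0981 = 35.3°
tan(βl) = tan(35.3°) = 0.708
Z_in = Z_0·(Z_L + jZ_0·tanβl)/(Z_0 + jZ_L·tanβl)
     = 50·(212 + j35.4)/(50 + j150)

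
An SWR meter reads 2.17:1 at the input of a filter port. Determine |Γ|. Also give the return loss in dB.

|Γ| ≈ 0.369; return loss ≈ 8.66 dB

|Γ| = (S − 1)/(S + 1) = (2.17 − 1)/(2.17 + 1) = 1.17/3.17
RL = −20·log₁₀|Γ| = −20·log₁₀(0.369)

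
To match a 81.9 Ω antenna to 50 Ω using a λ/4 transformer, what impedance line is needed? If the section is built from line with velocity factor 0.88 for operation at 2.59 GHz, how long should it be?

Z_qwt ≈ 64 Ω; length ≈ 2.55 cm

Z_qwt = √(Z_0·R_L) = √(50 × 81.9) = √4095
λ = 0.88·c/f = 0.102 m, so l = λ/4 = 0.0255 m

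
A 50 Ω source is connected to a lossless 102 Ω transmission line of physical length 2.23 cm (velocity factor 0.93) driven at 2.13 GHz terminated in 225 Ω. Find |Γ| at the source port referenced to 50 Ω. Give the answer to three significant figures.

λ = v/f = 0.93·c / 2.13 GHz = 0.131 m
βl = 2π·l/λ = 2π × 0.17 = 61.3°
tan(βl) = 1.83
Z_in = Z_0·(Z_L + jZ_0·tanβl)/(Z_0 + jZ_L·tanβl) = 56.6 − j41.8 Ω
Γ_s = (Z_in − Z_s)/(Z_in + Z_s) = (6.62 − j41.8)/(107 − j41.8), |Γ_s| = 0.37

|Γ| ≈ 0.37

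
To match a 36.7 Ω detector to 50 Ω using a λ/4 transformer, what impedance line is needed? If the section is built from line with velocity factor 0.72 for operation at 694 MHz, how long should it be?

Z_qwt ≈ 42.8 Ω; length ≈ 7.78 cm

Z_qwt = √(Z_0·R_L) = √(50 × 36.7) = √1835
λ = 0.72·c/f = 0.311 m, so l = λ/4 = 0.0778 m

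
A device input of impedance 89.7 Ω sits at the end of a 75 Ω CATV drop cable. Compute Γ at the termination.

Γ = 0.0893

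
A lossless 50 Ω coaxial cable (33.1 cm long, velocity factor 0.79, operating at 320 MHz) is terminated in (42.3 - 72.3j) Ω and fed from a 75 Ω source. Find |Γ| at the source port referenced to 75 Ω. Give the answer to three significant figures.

λ = v/f = 0.79·c / 320 MHz = 0.741 m
βl = 2π·l/λ = 2π × 0.447 = 161°
tan(βl) = -0.346
Z_in = Z_0·(Z_L + jZ_0·tanβl)/(Z_0 + jZ_L·tanβl) = 141 − j96.5 Ω
Γ_s = (Z_in − Z_s)/(Z_in + Z_s) = (66.5 − j96.5)/(216 − j96.5), |Γ_s| = 0.494

|Γ| ≈ 0.494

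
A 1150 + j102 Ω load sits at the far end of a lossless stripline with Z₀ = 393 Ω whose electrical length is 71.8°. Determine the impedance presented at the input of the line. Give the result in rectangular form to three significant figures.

Z_in ≈ 149 − j126 Ω

tan(βl) = tan(71.8°) = 3.04
Z_in = Z_0·(Z_L + jZ_0·tanβl)/(Z_0 + jZ_L·tanβl)
     = 393·(1150 + j1300)/(82.8 + j3500)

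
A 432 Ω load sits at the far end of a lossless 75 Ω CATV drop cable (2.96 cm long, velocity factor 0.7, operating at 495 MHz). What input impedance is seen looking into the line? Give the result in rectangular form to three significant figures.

λ = v/f = 0.7·c / 495 MHz = 0.424 m
βl = 2π·l/λ = 2π × 0.0698 = 25.1°
tan(βl) = tan(25.1°) = 0.469
Z_in = Z_0·(Z_L + jZ_0·tanβl)/(Z_0 + jZ_L·tanβl)
     = 75·(432 + j35.2)/(75 + j203)

Z_in ≈ 63.5 − j136 Ω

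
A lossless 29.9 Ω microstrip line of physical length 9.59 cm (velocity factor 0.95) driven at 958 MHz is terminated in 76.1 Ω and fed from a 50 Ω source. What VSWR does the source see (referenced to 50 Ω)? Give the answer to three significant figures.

VSWR ≈ 3.78

λ = v/f = 0.95·c / 958 MHz = 0.297 m
βl = 2π·l/λ = 2π × 0.322 = 116°
tan(βl) = -2.05
Z_in = Z_0·(Z_L + jZ_0·tanβl)/(Z_0 + jZ_L·tanβl) = 14 + j11.9 Ω
Γ_s = (Z_in − Z_s)/(Z_in + Z_s) = (-36 + j11.9)/(64 + j11.9), |Γ_s| = 0.582
VSWR = (1 + |Γ_s|)/(1 − |Γ_s|)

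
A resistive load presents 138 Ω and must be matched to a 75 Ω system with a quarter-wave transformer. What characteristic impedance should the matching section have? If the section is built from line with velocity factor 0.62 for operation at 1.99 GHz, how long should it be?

Z_qwt ≈ 102 Ω; length ≈ 2.34 cm

Z_qwt = √(Z_0·R_L) = √(75 × 138) = √10350
λ = 0.62·c/f = 0.0935 m, so l = λ/4 = 0.0234 m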